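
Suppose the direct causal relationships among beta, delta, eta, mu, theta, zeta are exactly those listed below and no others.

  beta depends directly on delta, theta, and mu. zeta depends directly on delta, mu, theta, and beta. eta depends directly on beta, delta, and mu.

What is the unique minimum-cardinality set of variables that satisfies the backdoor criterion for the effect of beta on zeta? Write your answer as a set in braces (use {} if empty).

Variables eligible for adjustment (non-descendants of beta, excluding beta and zeta): {delta, mu, theta}.
Backdoor paths from beta to zeta:
  P1: beta <- mu -> eta <- delta -> zeta
  P2: beta <- mu -> zeta
  P3: beta <- delta -> eta <- mu -> zeta
  P4: beta <- delta -> zeta
  P5: beta <- theta -> zeta
The empty set is not sufficient: P2 (beta <- mu -> zeta) has no collider blocking it and no conditioned non-collider, so it is open.
Try {delta, mu, theta}:
  P1: blocked at fork node mu ∈ conditioning set.
  P2: blocked at fork node mu ∈ conditioning set.
  P3: blocked at fork node delta ∈ conditioning set.
  P4: blocked at fork node delta ∈ conditioning set.
  P5: blocked at fork node theta ∈ conditioning set.
{delta, mu, theta} contains no descendant of beta and blocks every backdoor path.
Every element of {delta, mu, theta} is needed (dropping delta leaves P4 open; dropping mu leaves P2 open; dropping theta leaves P5 open), so no proper subset is valid.
Among all size-3 subsets of the eligible variables, only {delta, mu, theta} blocks every backdoor path, so it is the unique smallest valid adjustment set.

{delta, mu, theta}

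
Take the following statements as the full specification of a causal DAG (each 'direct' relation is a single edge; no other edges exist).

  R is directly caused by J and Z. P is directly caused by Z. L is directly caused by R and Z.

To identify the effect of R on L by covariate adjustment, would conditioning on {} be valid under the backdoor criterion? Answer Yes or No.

Backdoor paths from R to L (paths whose first edge points into R):
  P1: R <- Z -> L
Condition 1 (no descendant of R in the set): holds — descendants of R are {L}; none are in {}.
Condition 2 (every backdoor path blocked by {}):
  P1: open — no interior node is in the conditioning set.
{} does not satisfy the backdoor criterion.

No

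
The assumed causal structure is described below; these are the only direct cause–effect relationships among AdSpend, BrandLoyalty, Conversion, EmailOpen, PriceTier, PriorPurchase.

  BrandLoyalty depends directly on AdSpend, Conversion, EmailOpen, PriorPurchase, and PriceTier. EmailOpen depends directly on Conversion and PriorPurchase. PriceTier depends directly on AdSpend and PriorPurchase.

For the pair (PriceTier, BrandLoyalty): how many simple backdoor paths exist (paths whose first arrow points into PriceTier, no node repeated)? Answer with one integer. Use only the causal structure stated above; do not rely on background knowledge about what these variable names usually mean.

4

A backdoor path from PriceTier to BrandLoyalty is any simple undirected path whose first edge points into PriceTier (i.e. leaves PriceTier via a parent).
Parents of PriceTier: {AdSpend, PriorPurchase}.
Enumerating:
  P1: PriceTier <- PriorPurchase -> EmailOpen <- Conversion -> BrandLoyalty
  P2: PriceTier <- PriorPurchase -> EmailOpen -> BrandLoyalty
  P3: PriceTier <- PriorPurchase -> BrandLoyalty
  P4: PriceTier <- AdSpend -> BrandLoyalty
That exhausts the simple backdoor paths. Count: 4.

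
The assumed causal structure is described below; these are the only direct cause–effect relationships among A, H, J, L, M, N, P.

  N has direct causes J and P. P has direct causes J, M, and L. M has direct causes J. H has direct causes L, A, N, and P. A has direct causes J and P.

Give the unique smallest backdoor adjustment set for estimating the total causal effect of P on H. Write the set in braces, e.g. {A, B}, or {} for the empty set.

Variables eligible for adjustment (non-descendants of P, excluding P and H): {J, L, M}.
Backdoor paths from P to H:
  P1: P <- L -> H
  P2: P <- J -> A -> H
  P3: P <- J -> N -> H
  P4: P <- M <- J -> A -> H
  P5: P <- M <- J -> N -> H
The empty set is not sufficient: P1 (P <- L -> H) has no collider blocking it and no conditioned non-collider, so it is open.
Try {J, L}:
  P1: blocked at fork node L ∈ conditioning set.
  P2: blocked at fork node J ∈ conditioning set.
  P3: blocked at fork node J ∈ conditioning set.
  P4: blocked at fork node J ∈ conditioning set.
  P5: blocked at fork node J ∈ conditioning set.
{J, L} contains no descendant of P and blocks every backdoor path.
Every element of {J, L} is needed (dropping J leaves P2 open; dropping L leaves P1 open), so no proper subset is valid.
Among all size-2 subsets of the eligible variables, only {J, L} blocks every backdoor path, so it is the unique smallest valid adjustment set.

{J, L}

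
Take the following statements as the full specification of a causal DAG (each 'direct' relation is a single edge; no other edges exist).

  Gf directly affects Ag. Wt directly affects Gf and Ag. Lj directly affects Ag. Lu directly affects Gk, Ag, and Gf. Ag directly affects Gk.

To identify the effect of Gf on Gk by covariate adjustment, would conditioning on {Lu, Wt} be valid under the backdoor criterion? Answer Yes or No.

Yes

Backdoor paths from Gf to Gk (paths whose first edge points into Gf):
  P1: Gf <- Lu -> Ag -> Gk
  P2: Gf <- Lu -> Gk
  P3: Gf <- Wt -> Ag <- Lu -> Gk
  P4: Gf <- Wt -> Ag -> Gk
Condition 1 (no descendant of Gf in the set): holds — descendants of Gf are {Ag, Gk}; none are in {Lu, Wt}.
Condition 2 (every backdoor path blocked by {Lu, Wt}):
  P1: blocked at fork node Lu ∈ conditioning set.
  P2: blocked at fork node Lu ∈ conditioning set.
  P3: blocked at fork node Wt ∈ conditioning set.
  P4: blocked at fork node Wt ∈ conditioning set.
{Lu, Wt} satisfies the backdoor criterion.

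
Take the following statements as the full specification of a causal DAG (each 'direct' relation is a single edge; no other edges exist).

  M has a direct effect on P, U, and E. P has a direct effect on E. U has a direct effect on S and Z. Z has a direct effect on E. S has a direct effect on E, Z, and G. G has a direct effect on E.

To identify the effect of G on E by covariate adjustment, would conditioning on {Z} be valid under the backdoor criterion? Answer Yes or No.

Backdoor paths from G to E (paths whose first edge points into G):
  P1: G <- S <- U <- M -> P -> E
  P2: G <- S <- U <- M -> E
  P3: G <- S <- U -> Z -> E
  P4: G <- S -> Z <- U <- M -> P -> E
  P5: G <- S -> Z <- U <- M -> E
  P6: G <- S -> Z -> E
  P7: G <- S -> E
Condition 1 (no descendant of G in the set): holds — descendants of G are {E}; none are in {Z}.
Condition 2 (every backdoor path blocked by {Z}):
  P1: open — no interior node is in the conditioning set.
  P2: open — no interior node is in the conditioning set.
  P3: blocked at chain node Z ∈ conditioning set.
  P4: open — collider(s) Z are conditioned on (or have a conditioned descendant) and no non-collider on the path is in the set.
  P5: open — collider(s) Z are conditioned on (or have a conditioned descendant) and no non-collider on the path is in the set.
  P6: blocked at chain node Z ∈ conditioning set.
  P7: open — no interior node is in the conditioning set.
{Z} does not satisfy the backdoor criterion.

No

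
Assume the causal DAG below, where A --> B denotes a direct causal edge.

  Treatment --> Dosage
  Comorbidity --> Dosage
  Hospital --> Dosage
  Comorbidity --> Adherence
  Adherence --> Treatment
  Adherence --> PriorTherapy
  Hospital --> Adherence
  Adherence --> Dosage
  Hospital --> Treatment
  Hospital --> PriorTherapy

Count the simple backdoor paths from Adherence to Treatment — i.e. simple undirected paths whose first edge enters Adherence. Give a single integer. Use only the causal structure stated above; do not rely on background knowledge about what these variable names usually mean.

4

A backdoor path from Adherence to Treatment is any simple undirected path whose first edge points into Adherence (i.e. leaves Adherence via a parent).
Parents of Adherence: {Comorbidity, Hospital}.
Enumerating:
  P1: Adherence <- Comorbidity -> Dosage <- Hospital -> Treatment
  P2: Adherence <- Comorbidity -> Dosage <- Treatment
  P3: Adherence <- Hospital -> Treatment
  P4: Adherence <- Hospital -> Dosage <- Treatment
That exhausts the simple backdoor paths. Count: 4.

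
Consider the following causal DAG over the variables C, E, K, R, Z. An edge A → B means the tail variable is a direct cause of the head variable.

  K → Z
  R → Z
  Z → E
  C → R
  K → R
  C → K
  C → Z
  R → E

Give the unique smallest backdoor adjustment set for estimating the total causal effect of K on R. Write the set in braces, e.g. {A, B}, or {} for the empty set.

Variables eligible for adjustment (non-descendants of K, excluding K and R): {C}.
Backdoor paths from K to R:
  P1: K <- C -> R
  P2: K <- C -> Z <- R
  P3: K <- C -> Z -> E <- R
The empty set is not sufficient: P1 (K <- C -> R) has no collider blocking it and no conditioned non-collider, so it is open.
Try {C}:
  P1: blocked at fork node C ∈ conditioning set.
  P2: blocked at fork node C ∈ conditioning set.
  P3: blocked at fork node C ∈ conditioning set.
{C} contains no descendant of K and blocks every backdoor path.
{C} is the unique smallest valid adjustment set.

{C}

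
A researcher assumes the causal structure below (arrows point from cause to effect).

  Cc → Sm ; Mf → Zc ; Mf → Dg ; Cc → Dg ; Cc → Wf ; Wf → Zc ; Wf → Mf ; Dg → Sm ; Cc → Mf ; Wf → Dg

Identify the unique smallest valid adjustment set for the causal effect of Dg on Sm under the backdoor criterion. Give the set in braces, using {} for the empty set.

Variables eligible for adjustment (non-descendants of Dg, excluding Dg and Sm): {Cc, Mf, Wf, Zc}.
Backdoor paths from Dg to Sm:
  P1: Dg <- Cc -> Sm
  P2: Dg <- Wf <- Cc -> Sm
  P3: Dg <- Wf -> Mf <- Cc -> Sm
  P4: Dg <- Wf -> Zc <- Mf <- Cc -> Sm
  P5: Dg <- Mf <- Cc -> Sm
  P6: Dg <- Mf <- Wf <- Cc -> Sm
  P7: Dg <- Mf -> Zc <- Wf <- Cc -> Sm
The empty set is not sufficient: P1 (Dg <- Cc -> Sm) has no collider blocking it and no conditioned non-collider, so it is open.
Try {Cc}:
  P1: blocked at fork node Cc ∈ conditioning set.
  P2: blocked at fork node Cc ∈ conditioning set.
  P3: blocked at collider Mf (neither it nor any descendant is in the conditioning set).
  P4: blocked at collider Zc (neither it nor any descendant is in the conditioning set).
  P5: blocked at fork node Cc ∈ conditioning set.
  P6: blocked at fork node Cc ∈ conditioning set.
  P7: blocked at collider Zc (neither it nor any descendant is in the conditioning set).
{Cc} contains no descendant of Dg and blocks every backdoor path.
No other singleton works — e.g. {Wf} leaves P1 open — so {Cc} is the unique smallest valid adjustment set.

{Cc}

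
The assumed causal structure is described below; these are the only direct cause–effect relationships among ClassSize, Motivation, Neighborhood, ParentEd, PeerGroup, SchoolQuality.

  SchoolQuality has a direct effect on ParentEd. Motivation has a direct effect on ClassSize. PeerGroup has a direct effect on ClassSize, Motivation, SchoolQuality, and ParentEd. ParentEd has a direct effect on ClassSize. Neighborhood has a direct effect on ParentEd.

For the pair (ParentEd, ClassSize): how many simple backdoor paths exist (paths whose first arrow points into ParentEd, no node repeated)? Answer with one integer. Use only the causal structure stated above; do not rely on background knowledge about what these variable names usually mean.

4

A backdoor path from ParentEd to ClassSize is any simple undirected path whose first edge points into ParentEd (i.e. leaves ParentEd via a parent).
Parents of ParentEd: {Neighborhood, PeerGroup, SchoolQuality}.
Enumerating:
  P1: ParentEd <- PeerGroup -> Motivation -> ClassSize
  P2: ParentEd <- PeerGroup -> ClassSize
  P3: ParentEd <- SchoolQuality <- PeerGroup -> Motivation -> ClassSize
  P4: ParentEd <- SchoolQuality <- PeerGroup -> ClassSize
That exhausts the simple backdoor paths. Count: 4.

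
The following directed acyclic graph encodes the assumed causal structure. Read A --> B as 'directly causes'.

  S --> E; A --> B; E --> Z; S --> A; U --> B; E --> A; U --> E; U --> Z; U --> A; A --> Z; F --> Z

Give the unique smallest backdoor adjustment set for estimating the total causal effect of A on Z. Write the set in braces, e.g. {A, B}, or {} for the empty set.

Variables eligible for adjustment (non-descendants of A, excluding A and Z): {E, F, S, U}.
Backdoor paths from A to Z:
  P1: A <- S -> E <- U -> Z
  P2: A <- S -> E -> Z
  P3: A <- U -> E -> Z
  P4: A <- U -> Z
  P5: A <- E <- U -> Z
  P6: A <- E -> Z
The empty set is not sufficient: P2 (A <- S -> E -> Z) has no collider blocking it and no conditioned non-collider, so it is open.
Try {E, U}:
  P1: blocked at fork node U ∈ conditioning set.
  P2: blocked at chain node E ∈ conditioning set.
  P3: blocked at fork node U ∈ conditioning set.
  P4: blocked at fork node U ∈ conditioning set.
  P5: blocked at chain node E ∈ conditioning set.
  P6: blocked at fork node E ∈ conditioning set.
{E, U} contains no descendant of A and blocks every backdoor path.
Every element of {E, U} is needed (dropping E leaves P2 open; dropping U leaves P1 open), so no proper subset is valid.
Among all size-2 subsets of the eligible variables, only {E, U} blocks every backdoor path, so it is the unique smallest valid adjustment set.

{E, U}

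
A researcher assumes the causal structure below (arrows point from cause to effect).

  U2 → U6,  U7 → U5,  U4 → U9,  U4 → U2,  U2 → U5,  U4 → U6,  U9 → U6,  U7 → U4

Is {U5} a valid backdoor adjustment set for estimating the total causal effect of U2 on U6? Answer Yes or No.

No

Backdoor paths from U2 to U6 (paths whose first edge points into U2):
  P1: U2 <- U4 -> U9 -> U6
  P2: U2 <- U4 -> U6
Condition 1 (no descendant of U2 in the set): FAILS — U5 is a descendant of U2.
Condition 2 (every backdoor path blocked by {U5}):
  P1: open — no interior node is in the conditioning set.
  P2: open — no interior node is in the conditioning set.
{U5} does not satisfy the backdoor criterion.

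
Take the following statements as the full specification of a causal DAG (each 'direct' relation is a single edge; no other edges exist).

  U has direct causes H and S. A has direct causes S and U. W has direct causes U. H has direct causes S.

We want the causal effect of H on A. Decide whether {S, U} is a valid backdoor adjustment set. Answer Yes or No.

No

Backdoor paths from H to A (paths whose first edge points into H):
  P1: H <- S -> U -> A
  P2: H <- S -> A
Condition 1 (no descendant of H in the set): FAILS — U is a descendant of H.
Condition 2 (every backdoor path blocked by {S, U}):
  P1: blocked at fork node S ∈ conditioning set.
  P2: blocked at fork node S ∈ conditioning set.
{S, U} does not satisfy the backdoor criterion.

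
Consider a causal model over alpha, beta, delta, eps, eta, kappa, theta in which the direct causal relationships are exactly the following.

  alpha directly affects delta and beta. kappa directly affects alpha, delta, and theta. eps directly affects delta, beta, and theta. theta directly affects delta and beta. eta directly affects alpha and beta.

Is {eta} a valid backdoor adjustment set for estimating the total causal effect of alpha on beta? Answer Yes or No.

No

Backdoor paths from alpha to beta (paths whose first edge points into alpha):
  P1: alpha <- eta -> beta
  P2: alpha <- kappa -> theta <- eps -> beta
  P3: alpha <- kappa -> theta -> delta <- eps -> beta
  P4: alpha <- kappa -> theta -> beta
  P5: alpha <- kappa -> delta <- eps -> theta -> beta
  P6: alpha <- kappa -> delta <- eps -> beta
  P7: alpha <- kappa -> delta <- theta <- eps -> beta
  P8: alpha <- kappa -> delta <- theta -> beta
Condition 1 (no descendant of alpha in the set): holds — descendants of alpha are {beta, delta}; none are in {eta}.
Condition 2 (every backdoor path blocked by {eta}):
  P1: blocked at fork node eta ∈ conditioning set.
  P2: blocked at collider theta (neither it nor any descendant is in the conditioning set).
  P3: blocked at collider delta (neither it nor any descendant is in the conditioning set).
  P4: open — no interior node is in the conditioning set.
  P5: blocked at collider delta (neither it nor any descendant is in the conditioning set).
  P6: blocked at collider delta (neither it nor any descendant is in the conditioning set).
  P7: blocked at collider delta (neither it nor any descendant is in the conditioning set).
  P8: blocked at collider delta (neither it nor any descendant is in the conditioning set).
{eta} does not satisfy the backdoor criterion.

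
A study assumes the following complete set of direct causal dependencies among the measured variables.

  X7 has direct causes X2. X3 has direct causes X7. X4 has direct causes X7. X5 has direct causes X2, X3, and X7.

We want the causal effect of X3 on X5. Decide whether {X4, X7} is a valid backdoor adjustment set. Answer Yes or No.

Yes

Backdoor paths from X3 to X5 (paths whose first edge points into X3):
  P1: X3 <- X7 <- X2 -> X5
  P2: X3 <- X7 -> X5
Condition 1 (no descendant of X3 in the set): holds — descendants of X3 are {X5}; none are in {X4, X7}.
Condition 2 (every backdoor path blocked by {X4, X7}):
  P1: blocked at chain node X7 ∈ conditioning set.
  P2: blocked at fork node X7 ∈ conditioning set.
{X4, X7} satisfies the backdoor criterion.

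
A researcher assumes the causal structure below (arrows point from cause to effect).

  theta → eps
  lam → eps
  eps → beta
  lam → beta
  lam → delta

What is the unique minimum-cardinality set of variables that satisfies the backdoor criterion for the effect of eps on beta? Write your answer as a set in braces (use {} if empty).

{lam}

Variables eligible for adjustment (non-descendants of eps, excluding eps and beta): {delta, lam, theta}.
Backdoor paths from eps to beta:
  P1: eps <- lam -> beta
The empty set is not sufficient: P1 (eps <- lam -> beta) has no collider blocking it and no conditioned non-collider, so it is open.
Try {lam}:
  P1: blocked at fork node lam ∈ conditioning set.
{lam} contains no descendant of eps and blocks every backdoor path.
No other singleton works — e.g. {theta} leaves P1 open — so {lam} is the unique smallest valid adjustment set.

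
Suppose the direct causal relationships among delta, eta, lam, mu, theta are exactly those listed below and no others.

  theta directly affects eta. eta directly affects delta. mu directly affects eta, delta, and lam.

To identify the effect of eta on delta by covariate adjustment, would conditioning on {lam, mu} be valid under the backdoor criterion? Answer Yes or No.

Backdoor paths from eta to delta (paths whose first edge points into eta):
  P1: eta <- mu -> delta
Condition 1 (no descendant of eta in the set): holds — descendants of eta are {delta}; none are in {lam, mu}.
Condition 2 (every backdoor path blocked by {lam, mu}):
  P1: blocked at fork node mu ∈ conditioning set.
{lam, mu} satisfies the backdoor criterion.

Yes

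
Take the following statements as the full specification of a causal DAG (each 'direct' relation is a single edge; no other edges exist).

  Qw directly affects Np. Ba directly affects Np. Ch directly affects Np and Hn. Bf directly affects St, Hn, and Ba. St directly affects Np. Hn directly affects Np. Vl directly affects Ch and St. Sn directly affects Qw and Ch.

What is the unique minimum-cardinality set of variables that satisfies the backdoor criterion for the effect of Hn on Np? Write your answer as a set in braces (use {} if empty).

{Bf, Ch}

Variables eligible for adjustment (non-descendants of Hn, excluding Hn and Np): {Ba, Bf, Ch, Qw, Sn, St, Vl}.
Backdoor paths from Hn to Np:
  P1: Hn <- Ch <- Vl -> St <- Bf -> Ba -> Np
  P2: Hn <- Ch <- Vl -> St -> Np
  P3: Hn <- Ch <- Sn -> Qw -> Np
  P4: Hn <- Ch -> Np
  P5: Hn <- Bf -> Ba -> Np
  P6: Hn <- Bf -> St <- Vl -> Ch <- Sn -> Qw -> Np
  P7: Hn <- Bf -> St <- Vl -> Ch -> Np
  P8: Hn <- Bf -> St -> Np
The empty set is not sufficient: P2 (Hn <- Ch <- Vl -> St -> Np) has no collider blocking it and no conditioned non-collider, so it is open.
Try {Bf, Ch}:
  P1: blocked at chain node Ch ∈ conditioning set.
  P2: blocked at chain node Ch ∈ conditioning set.
  P3: blocked at chain node Ch ∈ conditioning set.
  P4: blocked at fork node Ch ∈ conditioning set.
  P5: blocked at fork node Bf ∈ conditioning set.
  P6: blocked at fork node Bf ∈ conditioning set.
  P7: blocked at fork node Bf ∈ conditioning set.
  P8: blocked at fork node Bf ∈ conditioning set.
{Bf, Ch} contains no descendant of Hn and blocks every backdoor path.
Every element of {Bf, Ch} is needed (dropping Bf leaves P5 open; dropping Ch leaves P2 open), so no proper subset is valid.
Among all size-2 subsets of the eligible variables, only {Bf, Ch} blocks every backdoor path, so it is the unique smallest valid adjustment set.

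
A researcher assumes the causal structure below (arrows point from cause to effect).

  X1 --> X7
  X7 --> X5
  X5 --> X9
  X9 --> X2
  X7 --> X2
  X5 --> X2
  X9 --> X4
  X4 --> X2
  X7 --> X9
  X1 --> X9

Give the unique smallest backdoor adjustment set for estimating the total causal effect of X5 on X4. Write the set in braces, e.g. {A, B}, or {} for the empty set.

Variables eligible for adjustment (non-descendants of X5, excluding X5 and X4): {X1, X7}.
Backdoor paths from X5 to X4:
  P1: X5 <- X7 <- X1 -> X9 -> X4
  P2: X5 <- X7 <- X1 -> X9 -> X2 <- X4
  P3: X5 <- X7 -> X9 -> X4
  P4: X5 <- X7 -> X9 -> X2 <- X4
  P5: X5 <- X7 -> X2 <- X9 -> X4
  P6: X5 <- X7 -> X2 <- X4
The empty set is not sufficient: P1 (X5 <- X7 <- X1 -> X9 -> X4) has no collider blocking it and no conditioned non-collider, so it is open.
Try {X7}:
  P1: blocked at chain node X7 ∈ conditioning set.
  P2: blocked at chain node X7 ∈ conditioning set.
  P3: blocked at fork node X7 ∈ conditioning set.
  P4: blocked at fork node X7 ∈ conditioning set.
  P5: blocked at fork node X7 ∈ conditioning set.
  P6: blocked at fork node X7 ∈ conditioning set.
{X7} contains no descendant of X5 and blocks every backdoor path.
No other singleton works — e.g. {X1} leaves P3 open — so {X7} is the unique smallest valid adjustment set.

{X7}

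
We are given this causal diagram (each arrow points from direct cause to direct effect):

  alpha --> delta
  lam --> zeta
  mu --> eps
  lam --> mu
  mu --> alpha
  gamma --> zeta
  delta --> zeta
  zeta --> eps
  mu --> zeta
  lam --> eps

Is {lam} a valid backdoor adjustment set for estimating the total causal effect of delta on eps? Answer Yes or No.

No

Backdoor paths from delta to eps (paths whose first edge points into delta):
  P1: delta <- alpha <- mu <- lam -> zeta -> eps
  P2: delta <- alpha <- mu <- lam -> eps
  P3: delta <- alpha <- mu -> zeta <- lam -> eps
  P4: delta <- alpha <- mu -> zeta -> eps
  P5: delta <- alpha <- mu -> eps
Condition 1 (no descendant of delta in the set): holds — descendants of delta are {eps, zeta}; none are in {lam}.
Condition 2 (every backdoor path blocked by {lam}):
  P1: blocked at fork node lam ∈ conditioning set.
  P2: blocked at fork node lam ∈ conditioning set.
  P3: blocked at collider zeta (neither it nor any descendant is in the conditioning set).
  P4: open — no interior node is in the conditioning set.
  P5: open — no interior node is in the conditioning set.
{lam} does not satisfy the backdoor criterion.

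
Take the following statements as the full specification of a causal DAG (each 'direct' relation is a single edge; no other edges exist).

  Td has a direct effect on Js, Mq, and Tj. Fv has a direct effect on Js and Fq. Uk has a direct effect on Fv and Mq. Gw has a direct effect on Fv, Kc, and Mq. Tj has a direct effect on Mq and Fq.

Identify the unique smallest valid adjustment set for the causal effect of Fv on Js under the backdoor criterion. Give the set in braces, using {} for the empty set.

{}

Variables eligible for adjustment (non-descendants of Fv, excluding Fv and Js): {Gw, Kc, Mq, Td, Tj, Uk}.
Backdoor paths from Fv to Js:
  P1: Fv <- Gw -> Mq <- Td -> Js
  P2: Fv <- Gw -> Mq <- Tj <- Td -> Js
  P3: Fv <- Uk -> Mq <- Td -> Js
  P4: Fv <- Uk -> Mq <- Tj <- Td -> Js
Each backdoor path contains an unconditioned collider, so every path is already blocked with the empty conditioning set:
  P1: blocked at collider Mq (neither it nor any descendant is in the conditioning set).
  P2: blocked at collider Mq (neither it nor any descendant is in the conditioning set).
  P3: blocked at collider Mq (neither it nor any descendant is in the conditioning set).
  P4: blocked at collider Mq (neither it nor any descendant is in the conditioning set).
The empty set is therefore the unique smallest valid set.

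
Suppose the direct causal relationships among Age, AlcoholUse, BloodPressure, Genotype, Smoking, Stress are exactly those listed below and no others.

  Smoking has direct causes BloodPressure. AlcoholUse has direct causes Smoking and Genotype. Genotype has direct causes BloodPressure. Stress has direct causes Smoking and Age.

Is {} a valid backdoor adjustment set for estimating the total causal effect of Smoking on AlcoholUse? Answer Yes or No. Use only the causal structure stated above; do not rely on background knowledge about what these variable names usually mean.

No

Backdoor paths from Smoking to AlcoholUse (paths whose first edge points into Smoking):
  P1: Smoking <- BloodPressure -> Genotype -> AlcoholUse
Condition 1 (no descendant of Smoking in the set): holds — descendants of Smoking are {AlcoholUse, Stress}; none are in {}.
Condition 2 (every backdoor path blocked by {}):
  P1: open — no interior node is in the conditioning set.
{} does not satisfy the backdoor criterion.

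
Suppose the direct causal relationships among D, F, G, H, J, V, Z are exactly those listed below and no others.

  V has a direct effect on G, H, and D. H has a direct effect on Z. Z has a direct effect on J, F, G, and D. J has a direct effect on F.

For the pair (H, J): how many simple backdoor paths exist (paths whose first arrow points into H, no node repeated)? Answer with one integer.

A backdoor path from H to J is any simple undirected path whose first edge points into H (i.e. leaves H via a parent).
Parents of H: {V}.
Enumerating:
  P1: H <- V -> G <- Z -> J
  P2: H <- V -> G <- Z -> F <- J
  P3: H <- V -> D <- Z -> J
  P4: H <- V -> D <- Z -> F <- J
That exhausts the simple backdoor paths. Count: 4.

4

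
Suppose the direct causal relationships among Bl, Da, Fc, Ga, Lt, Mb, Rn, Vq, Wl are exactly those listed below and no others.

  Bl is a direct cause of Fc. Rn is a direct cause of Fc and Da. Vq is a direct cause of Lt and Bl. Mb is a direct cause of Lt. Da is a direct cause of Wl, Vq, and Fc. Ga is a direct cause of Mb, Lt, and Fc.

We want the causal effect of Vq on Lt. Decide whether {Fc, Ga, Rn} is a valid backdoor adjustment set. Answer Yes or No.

Backdoor paths from Vq to Lt (paths whose first edge points into Vq):
  P1: Vq <- Da <- Rn -> Fc <- Ga -> Mb -> Lt
  P2: Vq <- Da <- Rn -> Fc <- Ga -> Lt
  P3: Vq <- Da -> Fc <- Ga -> Mb -> Lt
  P4: Vq <- Da -> Fc <- Ga -> Lt
Condition 1 (no descendant of Vq in the set): FAILS — Fc is a descendant of Vq.
Condition 2 (every backdoor path blocked by {Fc, Ga, Rn}):
  P1: blocked at fork node Rn ∈ conditioning set.
  P2: blocked at fork node Rn ∈ conditioning set.
  P3: blocked at fork node Ga ∈ conditioning set.
  P4: blocked at fork node Ga ∈ conditioning set.
{Fc, Ga, Rn} does not satisfy the backdoor criterion.

No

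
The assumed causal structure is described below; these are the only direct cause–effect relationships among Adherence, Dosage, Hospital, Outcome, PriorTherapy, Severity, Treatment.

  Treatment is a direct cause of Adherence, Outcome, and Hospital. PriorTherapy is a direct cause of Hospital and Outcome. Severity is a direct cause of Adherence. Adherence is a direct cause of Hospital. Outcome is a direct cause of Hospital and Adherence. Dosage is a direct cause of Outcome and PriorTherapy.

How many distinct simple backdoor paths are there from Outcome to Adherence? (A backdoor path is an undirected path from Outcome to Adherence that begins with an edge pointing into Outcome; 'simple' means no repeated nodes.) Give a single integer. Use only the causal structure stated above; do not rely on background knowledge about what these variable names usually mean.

6

A backdoor path from Outcome to Adherence is any simple undirected path whose first edge points into Outcome (i.e. leaves Outcome via a parent).
Parents of Outcome: {Dosage, PriorTherapy, Treatment}.
Enumerating:
  P1: Outcome <- Dosage -> PriorTherapy -> Hospital <- Treatment -> Adherence
  P2: Outcome <- Dosage -> PriorTherapy -> Hospital <- Adherence
  P3: Outcome <- Treatment -> Adherence
  P4: Outcome <- Treatment -> Hospital <- Adherence
  P5: Outcome <- PriorTherapy -> Hospital <- Treatment -> Adherence
  P6: Outcome <- PriorTherapy -> Hospital <- Adherence
That exhausts the simple backdoor paths. Count: 6.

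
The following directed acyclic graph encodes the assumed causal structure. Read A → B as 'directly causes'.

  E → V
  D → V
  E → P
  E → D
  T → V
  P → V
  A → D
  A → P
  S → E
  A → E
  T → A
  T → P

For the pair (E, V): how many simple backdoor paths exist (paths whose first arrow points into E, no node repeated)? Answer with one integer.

A backdoor path from E to V is any simple undirected path whose first edge points into E (i.e. leaves E via a parent).
Parents of E: {A, S}.
Enumerating:
  P1: E <- A <- T -> P -> V
  P2: E <- A <- T -> V
  P3: E <- A -> D -> V
  P4: E <- A -> P <- T -> V
  P5: E <- A -> P -> V
That exhausts the simple backdoor paths. Count: 5.

5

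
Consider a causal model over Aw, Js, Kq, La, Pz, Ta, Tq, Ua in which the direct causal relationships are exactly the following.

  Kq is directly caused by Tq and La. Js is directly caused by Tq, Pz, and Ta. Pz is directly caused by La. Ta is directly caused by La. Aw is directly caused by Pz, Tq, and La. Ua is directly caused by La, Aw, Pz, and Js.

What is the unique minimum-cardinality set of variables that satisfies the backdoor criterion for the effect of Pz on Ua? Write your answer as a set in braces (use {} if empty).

Variables eligible for adjustment (non-descendants of Pz, excluding Pz and Ua): {Kq, La, Ta, Tq}.
Backdoor paths from Pz to Ua:
  P1: Pz <- La -> Ta -> Js <- Tq -> Aw -> Ua
  P2: Pz <- La -> Ta -> Js -> Ua
  P3: Pz <- La -> Aw <- Tq -> Js -> Ua
  P4: Pz <- La -> Aw -> Ua
  P5: Pz <- La -> Kq <- Tq -> Aw -> Ua
  P6: Pz <- La -> Kq <- Tq -> Js -> Ua
  P7: Pz <- La -> Ua
The empty set is not sufficient: P2 (Pz <- La -> Ta -> Js -> Ua) has no collider blocking it and no conditioned non-collider, so it is open.
Try {La}:
  P1: blocked at fork node La ∈ conditioning set.
  P2: blocked at fork node La ∈ conditioning set.
  P3: blocked at fork node La ∈ conditioning set.
  P4: blocked at fork node La ∈ conditioning set.
  P5: blocked at fork node La ∈ conditioning set.
  P6: blocked at fork node La ∈ conditioning set.
  P7: blocked at fork node La ∈ conditioning set.
{La} contains no descendant of Pz and blocks every backdoor path.
No other singleton works — e.g. {Tq} leaves P2 open — so {La} is the unique smallest valid adjustment set.

{La}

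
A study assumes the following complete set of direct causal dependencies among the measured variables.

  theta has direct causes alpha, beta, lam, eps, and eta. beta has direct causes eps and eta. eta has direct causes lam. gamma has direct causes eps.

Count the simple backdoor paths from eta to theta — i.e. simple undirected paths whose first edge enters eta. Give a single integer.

1

A backdoor path from eta to theta is any simple undirected path whose first edge points into eta (i.e. leaves eta via a parent).
Parents of eta: {lam}.
Enumerating:
  P1: eta <- lam -> theta
That exhausts the simple backdoor paths. Count: 1.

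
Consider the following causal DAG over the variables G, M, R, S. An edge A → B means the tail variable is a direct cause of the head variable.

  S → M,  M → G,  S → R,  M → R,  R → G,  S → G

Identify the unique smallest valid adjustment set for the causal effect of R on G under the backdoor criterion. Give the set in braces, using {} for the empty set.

{M, S}

Variables eligible for adjustment (non-descendants of R, excluding R and G): {M, S}.
Backdoor paths from R to G:
  P1: R <- S -> M -> G
  P2: R <- S -> G
  P3: R <- M <- S -> G
  P4: R <- M -> G
The empty set is not sufficient: P1 (R <- S -> M -> G) has no collider blocking it and no conditioned non-collider, so it is open.
Try {M, S}:
  P1: blocked at fork node S ∈ conditioning set.
  P2: blocked at fork node S ∈ conditioning set.
  P3: blocked at chain node M ∈ conditioning set.
  P4: blocked at fork node M ∈ conditioning set.
{M, S} contains no descendant of R and blocks every backdoor path.
Every element of {M, S} is needed (dropping M leaves P4 open; dropping S leaves P2 open), so no proper subset is valid.
Among all size-2 subsets of the eligible variables, only {M, S} blocks every backdoor path, so it is the unique smallest valid adjustment set.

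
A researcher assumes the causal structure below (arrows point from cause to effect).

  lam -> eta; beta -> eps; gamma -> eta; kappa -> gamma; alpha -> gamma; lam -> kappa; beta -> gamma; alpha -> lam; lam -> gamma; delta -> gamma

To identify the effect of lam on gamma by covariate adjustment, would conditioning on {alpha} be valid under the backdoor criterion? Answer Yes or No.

Backdoor paths from lam to gamma (paths whose first edge points into lam):
  P1: lam <- alpha -> gamma
Condition 1 (no descendant of lam in the set): holds — descendants of lam are {eta, gamma, kappa}; none are in {alpha}.
Condition 2 (every backdoor path blocked by {alpha}):
  P1: blocked at fork node alpha ∈ conditioning set.
{alpha} satisfies the backdoor criterion.

Yes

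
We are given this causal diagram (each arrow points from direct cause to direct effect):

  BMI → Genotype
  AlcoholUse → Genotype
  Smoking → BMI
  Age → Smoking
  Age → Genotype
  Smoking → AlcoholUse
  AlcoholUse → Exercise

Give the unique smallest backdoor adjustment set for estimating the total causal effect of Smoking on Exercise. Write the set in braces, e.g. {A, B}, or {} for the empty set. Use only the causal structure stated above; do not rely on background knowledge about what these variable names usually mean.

{}

Variables eligible for adjustment (non-descendants of Smoking, excluding Smoking and Exercise): {Age}.
Backdoor paths from Smoking to Exercise:
  P1: Smoking <- Age -> Genotype <- AlcoholUse -> Exercise
Each backdoor path contains an unconditioned collider, so every path is already blocked with the empty conditioning set:
  P1: blocked at collider Genotype (neither it nor any descendant is in the conditioning set).
The empty set is therefore the unique smallest valid set.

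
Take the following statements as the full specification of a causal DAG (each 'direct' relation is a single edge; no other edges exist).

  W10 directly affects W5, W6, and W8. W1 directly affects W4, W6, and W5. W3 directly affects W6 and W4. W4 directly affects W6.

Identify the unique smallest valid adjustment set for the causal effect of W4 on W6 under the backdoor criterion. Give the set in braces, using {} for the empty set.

Variables eligible for adjustment (non-descendants of W4, excluding W4 and W6): {W1, W10, W3, W5, W8}.
Backdoor paths from W4 to W6:
  P1: W4 <- W1 -> W5 <- W10 -> W6
  P2: W4 <- W1 -> W6
  P3: W4 <- W3 -> W6
The empty set is not sufficient: P2 (W4 <- W1 -> W6) has no collider blocking it and no conditioned non-collider, so it is open.
Try {W1, W3}:
  P1: blocked at fork node W1 ∈ conditioning set.
  P2: blocked at fork node W1 ∈ conditioning set.
  P3: blocked at fork node W3 ∈ conditioning set.
{W1, W3} contains no descendant of W4 and blocks every backdoor path.
Every element of {W1, W3} is needed (dropping W1 leaves P2 open; dropping W3 leaves P3 open), so no proper subset is valid.
Among all size-2 subsets of the eligible variables, only {W1, W3} blocks every backdoor path, so it is the unique smallest valid adjustment set.

{W1, W3}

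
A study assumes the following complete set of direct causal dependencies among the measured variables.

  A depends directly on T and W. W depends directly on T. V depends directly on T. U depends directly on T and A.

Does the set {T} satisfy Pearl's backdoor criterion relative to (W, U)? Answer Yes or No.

Yes

Backdoor paths from W to U (paths whose first edge points into W):
  P1: W <- T -> A -> U
  P2: W <- T -> U
Condition 1 (no descendant of W in the set): holds — descendants of W are {A, U}; none are in {T}.
Condition 2 (every backdoor path blocked by {T}):
  P1: blocked at fork node T ∈ conditioning set.
  P2: blocked at fork node T ∈ conditioning set.
{T} satisfies the backdoor criterion.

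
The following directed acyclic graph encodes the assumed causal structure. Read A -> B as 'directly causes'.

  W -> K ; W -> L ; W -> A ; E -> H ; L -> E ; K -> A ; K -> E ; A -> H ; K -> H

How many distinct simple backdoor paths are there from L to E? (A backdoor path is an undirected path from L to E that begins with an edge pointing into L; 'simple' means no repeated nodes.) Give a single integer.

7

A backdoor path from L to E is any simple undirected path whose first edge points into L (i.e. leaves L via a parent).
Parents of L: {W}.
Enumerating:
  P1: L <- W -> K -> A -> H <- E
  P2: L <- W -> K -> E
  P3: L <- W -> K -> H <- E
  P4: L <- W -> A <- K -> E
  P5: L <- W -> A <- K -> H <- E
  P6: L <- W -> A -> H <- K -> E
  P7: L <- W -> A -> H <- E
That exhausts the simple backdoor paths. Count: 7.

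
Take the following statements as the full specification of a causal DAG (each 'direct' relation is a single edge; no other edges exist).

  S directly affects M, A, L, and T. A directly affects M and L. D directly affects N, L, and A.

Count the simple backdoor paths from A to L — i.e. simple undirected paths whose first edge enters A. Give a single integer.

2

A backdoor path from A to L is any simple undirected path whose first edge points into A (i.e. leaves A via a parent).
Parents of A: {D, S}.
Enumerating:
  P1: A <- D -> L
  P2: A <- S -> L
That exhausts the simple backdoor paths. Count: 2.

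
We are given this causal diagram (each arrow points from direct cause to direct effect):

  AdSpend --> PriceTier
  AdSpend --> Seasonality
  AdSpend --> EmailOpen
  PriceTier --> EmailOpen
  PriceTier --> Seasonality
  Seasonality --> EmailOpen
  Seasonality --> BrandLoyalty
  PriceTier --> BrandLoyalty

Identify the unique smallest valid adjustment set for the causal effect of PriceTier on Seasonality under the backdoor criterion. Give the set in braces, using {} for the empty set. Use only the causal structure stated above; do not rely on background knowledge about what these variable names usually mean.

{AdSpend}

Variables eligible for adjustment (non-descendants of PriceTier, excluding PriceTier and Seasonality): {AdSpend}.
Backdoor paths from PriceTier to Seasonality:
  P1: PriceTier <- AdSpend -> Seasonality
  P2: PriceTier <- AdSpend -> EmailOpen <- Seasonality
The empty set is not sufficient: P1 (PriceTier <- AdSpend -> Seasonality) has no collider blocking it and no conditioned non-collider, so it is open.
Try {AdSpend}:
  P1: blocked at fork node AdSpend ∈ conditioning set.
  P2: blocked at fork node AdSpend ∈ conditioning set.
{AdSpend} contains no descendant of PriceTier and blocks every backdoor path.
{AdSpend} is the unique smallest valid adjustment set.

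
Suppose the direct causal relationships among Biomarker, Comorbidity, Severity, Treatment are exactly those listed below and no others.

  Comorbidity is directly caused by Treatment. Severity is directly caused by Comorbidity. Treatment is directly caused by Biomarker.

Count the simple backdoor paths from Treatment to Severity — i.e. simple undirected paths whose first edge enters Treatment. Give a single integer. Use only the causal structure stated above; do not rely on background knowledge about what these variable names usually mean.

A backdoor path from Treatment to Severity is any simple undirected path whose first edge points into Treatment (i.e. leaves Treatment via a parent).
Parents of Treatment: {Biomarker}.
No simple path from any parent of Treatment reaches Severity without revisiting Treatment, so there are no backdoor paths.

0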